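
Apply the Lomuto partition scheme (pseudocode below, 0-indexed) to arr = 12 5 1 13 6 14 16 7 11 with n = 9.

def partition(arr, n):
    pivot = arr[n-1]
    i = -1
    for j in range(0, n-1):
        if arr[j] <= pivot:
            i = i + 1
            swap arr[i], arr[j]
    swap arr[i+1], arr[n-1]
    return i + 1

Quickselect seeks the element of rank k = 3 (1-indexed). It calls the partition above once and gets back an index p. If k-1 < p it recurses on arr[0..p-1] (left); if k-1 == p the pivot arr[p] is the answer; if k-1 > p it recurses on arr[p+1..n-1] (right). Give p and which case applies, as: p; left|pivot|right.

4; left

pivot = arr[8] = 11; i = -1
j=0: arr[0]=12 > 11 → no swap
j=1: arr[1]=5 ≤ 11 → i=0, swap arr[0],arr[1] → 5 12 1 13 6 14 16 7 11
j=2: arr[2]=1 ≤ 11 → i=1, swap arr[1],arr[2] → 5 1 12 13 6 14 16 7 11
j=3: arr[3]=13 > 11 → no swap
j=4: arr[4]=6 ≤ 11 → i=2, swap arr[2],arr[4] → 5 1 6 13 12 14 16 7 11
j=5: arr[5]=14 > 11 → no swap
j=6: arr[6]=16 > 11 → no swap
j=7: arr[7]=7 ≤ 11 → i=3, swap arr[3],arr[7] → 5 1 6 7 12 14 16 13 11
final swap arr[4],arr[8] → 5 1 6 7 11 14 16 13 12; return 4
p = 4; k-1 = 2 < 4 ⇒ left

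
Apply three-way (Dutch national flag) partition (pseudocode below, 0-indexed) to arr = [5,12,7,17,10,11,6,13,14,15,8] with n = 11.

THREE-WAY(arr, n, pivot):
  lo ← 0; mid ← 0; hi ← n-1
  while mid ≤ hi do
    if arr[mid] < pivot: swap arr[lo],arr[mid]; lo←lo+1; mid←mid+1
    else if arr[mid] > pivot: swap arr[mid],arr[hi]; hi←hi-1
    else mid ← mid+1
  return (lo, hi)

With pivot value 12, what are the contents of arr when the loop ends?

lo=0 mid=0 hi=10
5<12: swap(0,0), lo=1 mid=1 ⇒ [5,12,7,17,10,11,6,13,14,15,8]
12=12: mid=2
7<12: swap(1,2), lo=2 mid=3 ⇒ [5,7,12,17,10,11,6,13,14,15,8]
17>12: swap(3,10), hi=9 ⇒ [5,7,12,8,10,11,6,13,14,15,17]
8<12: swap(2,3), lo=3 mid=4 ⇒ [5,7,8,12,10,11,6,13,14,15,17]
10<12: swap(3,4), lo=4 mid=5 ⇒ [5,7,8,10,12,11,6,13,14,15,17]
11<12: swap(4,5), lo=5 mid=6 ⇒ [5,7,8,10,11,12,6,13,14,15,17]
6<12: swap(5,6), lo=6 mid=7 ⇒ [5,7,8,10,11,6,12,13,14,15,17]
13>12: swap(7,9), hi=8 ⇒ [5,7,8,10,11,6,12,15,14,13,17]
15>12: swap(7,8), hi=7 ⇒ [5,7,8,10,11,6,12,14,15,13,17]
14>12: swap(7,7), hi=6 ⇒ [5,7,8,10,11,6,12,14,15,13,17]
done. lo=6 hi=6; arr=[5,7,8,10,11,6,12,14,15,13,17]

[5,7,8,10,11,6,12,14,15,13,17]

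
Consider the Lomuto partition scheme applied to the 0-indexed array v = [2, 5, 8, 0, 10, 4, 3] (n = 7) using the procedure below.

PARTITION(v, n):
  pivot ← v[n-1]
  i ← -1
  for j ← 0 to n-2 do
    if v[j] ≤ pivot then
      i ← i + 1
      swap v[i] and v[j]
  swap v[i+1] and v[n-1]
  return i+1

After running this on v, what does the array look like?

[2, 0, 3, 5, 10, 4, 8]

pivot = v[6] = 3; i = -1
j=0: v[0]=2 ≤ 3 → i=0, swap v[0],v[0] (no change) → [2, 5, 8, 0, 10, 4, 3]
j=1: v[1]=5 > 3 → no swap
j=2: v[2]=8 > 3 → no swap
j=3: v[3]=0 ≤ 3 → i=1, swap v[1],v[3] → [2, 0, 8, 5, 10, 4, 3]
j=4: v[4]=10 > 3 → no swap
j=5: v[5]=4 > 3 → no swap
final swap v[2],v[6] → [2, 0, 3, 5, 10, 4, 8]; return 2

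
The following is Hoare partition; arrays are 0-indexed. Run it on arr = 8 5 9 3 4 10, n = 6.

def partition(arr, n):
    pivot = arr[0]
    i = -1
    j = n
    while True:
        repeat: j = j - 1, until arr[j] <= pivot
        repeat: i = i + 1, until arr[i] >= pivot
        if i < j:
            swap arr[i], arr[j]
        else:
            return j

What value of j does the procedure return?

pivot=8
j stops at 4 (4), i stops at 0 (8); swap ⇒ 4 5 9 3 8 10
j stops at 3 (3), i stops at 2 (9); swap ⇒ 4 5 3 9 8 10
j stops at 2, i stops at 3; i≥j ⇒ return 2. arr=4 5 3 9 8 10

2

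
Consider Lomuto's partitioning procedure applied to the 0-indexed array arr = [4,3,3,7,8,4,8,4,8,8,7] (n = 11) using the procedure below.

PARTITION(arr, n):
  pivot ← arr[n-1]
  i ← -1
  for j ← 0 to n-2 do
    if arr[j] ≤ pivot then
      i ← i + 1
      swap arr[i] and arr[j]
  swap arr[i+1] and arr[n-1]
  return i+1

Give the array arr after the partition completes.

pivot = arr[10] = 7; i = -1
j=0: arr[0]=4 ≤ 7 → i=0, swap arr[0],arr[0] (no change) → [4,3,3,7,8,4,8,4,8,8,7]
j=1: arr[1]=3 ≤ 7 → i=1, swap arr[1],arr[1] (no change) → [4,3,3,7,8,4,8,4,8,8,7]
j=2: arr[2]=3 ≤ 7 → i=2, swap arr[2],arr[2] (no change) → [4,3,3,7,8,4,8,4,8,8,7]
j=3: arr[3]=7 ≤ 7 → i=3, swap arr[3],arr[3] (no change) → [4,3,3,7,8,4,8,4,8,8,7]
j=4: arr[4]=8 > 7 → no swap
j=5: arr[5]=4 ≤ 7 → i=4, swap arr[4],arr[5] → [4,3,3,7,4,8,8,4,8,8,7]
j=6: arr[6]=8 > 7 → no swap
j=7: arr[7]=4 ≤ 7 → i=5, swap arr[5],arr[7] → [4,3,3,7,4,4,8,8,8,8,7]
j=8: arr[8]=8 > 7 → no swap
j=9: arr[9]=8 > 7 → no swap
final swap arr[6],arr[10] → [4,3,3,7,4,4,7,8,8,8,8]; return 6

[4,3,3,7,4,4,7,8,8,8,8]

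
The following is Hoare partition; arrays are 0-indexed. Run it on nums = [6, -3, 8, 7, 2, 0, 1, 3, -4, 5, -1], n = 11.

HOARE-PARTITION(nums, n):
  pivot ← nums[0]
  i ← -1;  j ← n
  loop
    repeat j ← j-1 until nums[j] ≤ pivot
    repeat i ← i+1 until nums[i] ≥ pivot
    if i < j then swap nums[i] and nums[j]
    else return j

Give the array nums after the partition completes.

pivot = nums[0] = 6; i = -1, j = 11
j→10 (nums[10]=-1≤6), i→0 (nums[0]=6≥6); i<j, swap → [-1, -3, 8, 7, 2, 0, 1, 3, -4, 5, 6]
j→9 (nums[9]=5≤6), i→2 (nums[2]=8≥6); i<j, swap → [-1, -3, 5, 7, 2, 0, 1, 3, -4, 8, 6]
j→8 (nums[8]=-4≤6), i→3 (nums[3]=7≥6); i<j, swap → [-1, -3, 5, -4, 2, 0, 1, 3, 7, 8, 6]
j→7, i→8; i≥j, return j=7. nums = [-1, -3, 5, -4, 2, 0, 1, 3, 7, 8, 6]

[-1, -3, 5, -4, 2, 0, 1, 3, 7, 8, 6]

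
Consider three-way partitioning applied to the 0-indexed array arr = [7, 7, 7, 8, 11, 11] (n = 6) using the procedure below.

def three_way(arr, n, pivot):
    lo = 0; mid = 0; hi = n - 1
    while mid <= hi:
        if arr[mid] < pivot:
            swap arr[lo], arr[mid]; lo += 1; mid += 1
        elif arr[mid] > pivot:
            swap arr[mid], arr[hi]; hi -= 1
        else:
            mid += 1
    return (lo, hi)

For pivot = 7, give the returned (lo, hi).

(0, 2)

pivot = 7; lo=0, mid=0, hi=5
arr[mid]=7=7: mid=1
arr[mid]=7=7: mid=2
arr[mid]=7=7: mid=3
arr[mid]=8>7: swap arr[3],arr[5]; hi=4 → [7, 7, 7, 11, 11, 8]
arr[mid]=11>7: swap arr[3],arr[4]; hi=3 → [7, 7, 7, 11, 11, 8]
arr[mid]=11>7: swap arr[3],arr[3]; hi=2 → [7, 7, 7, 11, 11, 8]
end: lo=0, hi=2; arr = [7, 7, 7, 11, 11, 8]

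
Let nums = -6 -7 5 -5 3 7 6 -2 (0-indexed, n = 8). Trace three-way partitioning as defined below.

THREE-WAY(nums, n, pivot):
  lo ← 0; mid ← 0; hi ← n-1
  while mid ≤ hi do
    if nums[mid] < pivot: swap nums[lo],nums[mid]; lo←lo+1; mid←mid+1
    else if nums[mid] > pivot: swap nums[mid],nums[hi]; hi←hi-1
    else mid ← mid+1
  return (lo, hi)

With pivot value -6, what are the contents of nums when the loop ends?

lo=0 mid=0 hi=7
-6=-6: mid=1
-7<-6: swap(0,1), lo=1 mid=2 ⇒ -7 -6 5 -5 3 7 6 -2
5>-6: swap(2,7), hi=6 ⇒ -7 -6 -2 -5 3 7 6 5
-2>-6: swap(2,6), hi=5 ⇒ -7 -6 6 -5 3 7 -2 5
6>-6: swap(2,5), hi=4 ⇒ -7 -6 7 -5 3 6 -2 5
7>-6: swap(2,4), hi=3 ⇒ -7 -6 3 -5 7 6 -2 5
3>-6: swap(2,3), hi=2 ⇒ -7 -6 -5 3 7 6 -2 5
-5>-6: swap(2,2), hi=1 ⇒ -7 -6 -5 3 7 6 -2 5
done. lo=1 hi=1; nums=-7 -6 -5 3 7 6 -2 5

-7 -6 -5 3 7 6 -2 5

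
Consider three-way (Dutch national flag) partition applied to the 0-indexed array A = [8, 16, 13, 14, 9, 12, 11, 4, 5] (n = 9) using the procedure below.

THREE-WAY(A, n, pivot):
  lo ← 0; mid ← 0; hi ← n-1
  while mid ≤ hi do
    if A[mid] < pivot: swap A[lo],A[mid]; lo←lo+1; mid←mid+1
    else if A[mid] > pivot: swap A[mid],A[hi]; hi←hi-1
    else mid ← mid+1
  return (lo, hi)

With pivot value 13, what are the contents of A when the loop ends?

[8, 5, 4, 9, 12, 11, 13, 14, 16]

pivot = 13; lo=0, mid=0, hi=8
A[mid]=8<13: swap A[0],A[0]; lo=1,mid=1 → [8, 16, 13, 14, 9, 12, 11, 4, 5]
A[mid]=16>13: swap A[1],A[8]; hi=7 → [8, 5, 13, 14, 9, 12, 11, 4, 16]
A[mid]=5<13: swap A[1],A[1]; lo=2,mid=2 → [8, 5, 13, 14, 9, 12, 11, 4, 16]
A[mid]=13=13: mid=3
A[mid]=14>13: swap A[3],A[7]; hi=6 → [8, 5, 13, 4, 9, 12, 11, 14, 16]
A[mid]=4<13: swap A[2],A[3]; lo=3,mid=4 → [8, 5, 4, 13, 9, 12, 11, 14, 16]
A[mid]=9<13: swap A[3],A[4]; lo=4,mid=5 → [8, 5, 4, 9, 13, 12, 11, 14, 16]
A[mid]=12<13: swap A[4],A[5]; lo=5,mid=6 → [8, 5, 4, 9, 12, 13, 11, 14, 16]
A[mid]=11<13: swap A[5],A[6]; lo=6,mid=7 → [8, 5, 4, 9, 12, 11, 13, 14, 16]
end: lo=6, hi=6; A = [8, 5, 4, 9, 12, 11, 13, 14, 16]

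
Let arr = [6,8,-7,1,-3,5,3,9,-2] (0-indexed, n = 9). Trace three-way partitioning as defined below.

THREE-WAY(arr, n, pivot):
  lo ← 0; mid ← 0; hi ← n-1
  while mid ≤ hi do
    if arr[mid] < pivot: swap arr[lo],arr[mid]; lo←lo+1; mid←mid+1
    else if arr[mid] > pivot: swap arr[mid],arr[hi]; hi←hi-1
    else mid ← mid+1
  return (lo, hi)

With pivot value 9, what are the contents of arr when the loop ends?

pivot = 9; lo=0, mid=0, hi=8
arr[mid]=6<9: swap arr[0],arr[0]; lo=1,mid=1 → [6,8,-7,1,-3,5,3,9,-2]
arr[mid]=8<9: swap arr[1],arr[1]; lo=2,mid=2 → [6,8,-7,1,-3,5,3,9,-2]
arr[mid]=-7<9: swap arr[2],arr[2]; lo=3,mid=3 → [6,8,-7,1,-3,5,3,9,-2]
arr[mid]=1<9: swap arr[3],arr[3]; lo=4,mid=4 → [6,8,-7,1,-3,5,3,9,-2]
arr[mid]=-3<9: swap arr[4],arr[4]; lo=5,mid=5 → [6,8,-7,1,-3,5,3,9,-2]
arr[mid]=5<9: swap arr[5],arr[5]; lo=6,mid=6 → [6,8,-7,1,-3,5,3,9,-2]
arr[mid]=3<9: swap arr[6],arr[6]; lo=7,mid=7 → [6,8,-7,1,-3,5,3,9,-2]
arr[mid]=9=9: mid=8
arr[mid]=-2<9: swap arr[7],arr[8]; lo=8,mid=9 → [6,8,-7,1,-3,5,3,-2,9]
end: lo=8, hi=8; arr = [6,8,-7,1,-3,5,3,-2,9]

[6,8,-7,1,-3,5,3,-2,9]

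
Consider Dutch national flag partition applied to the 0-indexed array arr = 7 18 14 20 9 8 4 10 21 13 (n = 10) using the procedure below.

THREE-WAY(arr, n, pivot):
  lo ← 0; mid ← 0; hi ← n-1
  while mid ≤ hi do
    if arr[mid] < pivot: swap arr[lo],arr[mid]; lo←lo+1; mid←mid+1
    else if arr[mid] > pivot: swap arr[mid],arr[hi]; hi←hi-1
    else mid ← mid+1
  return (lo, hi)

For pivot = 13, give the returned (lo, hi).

pivot = 13; lo=0, mid=0, hi=9
arr[mid]=7<13: swap arr[0],arr[0]; lo=1,mid=1 → 7 18 14 20 9 8 4 10 21 13
arr[mid]=18>13: swap arr[1],arr[9]; hi=8 → 7 13 14 20 9 8 4 10 21 18
arr[mid]=13=13: mid=2
arr[mid]=14>13: swap arr[2],arr[8]; hi=7 → 7 13 21 20 9 8 4 10 14 18
arr[mid]=21>13: swap arr[2],arr[7]; hi=6 → 7 13 10 20 9 8 4 21 14 18
arr[mid]=10<13: swap arr[1],arr[2]; lo=2,mid=3 → 7 10 13 20 9 8 4 21 14 18
arr[mid]=20>13: swap arr[3],arr[6]; hi=5 → 7 10 13 4 9 8 20 21 14 18
arr[mid]=4<13: swap arr[2],arr[3]; lo=3,mid=4 → 7 10 4 13 9 8 20 21 14 18
arr[mid]=9<13: swap arr[3],arr[4]; lo=4,mid=5 → 7 10 4 9 13 8 20 21 14 18
arr[mid]=8<13: swap arr[4],arr[5]; lo=5,mid=6 → 7 10 4 9 8 13 20 21 14 18
end: lo=5, hi=5; arr = 7 10 4 9 8 13 20 21 14 18

(5, 5)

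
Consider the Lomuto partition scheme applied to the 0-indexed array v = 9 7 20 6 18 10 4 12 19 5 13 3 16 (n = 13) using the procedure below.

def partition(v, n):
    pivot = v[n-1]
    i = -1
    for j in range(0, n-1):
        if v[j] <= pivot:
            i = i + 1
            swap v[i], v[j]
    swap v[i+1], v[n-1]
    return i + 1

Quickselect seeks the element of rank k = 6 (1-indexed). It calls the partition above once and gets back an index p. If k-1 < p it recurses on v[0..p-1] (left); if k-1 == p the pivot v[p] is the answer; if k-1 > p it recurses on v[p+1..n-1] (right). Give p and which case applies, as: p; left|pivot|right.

9; left

pivot = v[12] = 16; i = -1
j=0: v[0]=9 ≤ 16 → i=0, swap v[0],v[0] (no change) → 9 7 20 6 18 10 4 12 19 5 13 3 16
j=1: v[1]=7 ≤ 16 → i=1, swap v[1],v[1] (no change) → 9 7 20 6 18 10 4 12 19 5 13 3 16
j=2: v[2]=20 > 16 → no swap
j=3: v[3]=6 ≤ 16 → i=2, swap v[2],v[3] → 9 7 6 20 18 10 4 12 19 5 13 3 16
j=4: v[4]=18 > 16 → no swap
j=5: v[5]=10 ≤ 16 → i=3, swap v[3],v[5] → 9 7 6 10 18 20 4 12 19 5 13 3 16
j=6: v[6]=4 ≤ 16 → i=4, swap v[4],v[6] → 9 7 6 10 4 20 18 12 19 5 13 3 16
j=7: v[7]=12 ≤ 16 → i=5, swap v[5],v[7] → 9 7 6 10 4 12 18 20 19 5 13 3 16
j=8: v[8]=19 > 16 → no swap
j=9: v[9]=5 ≤ 16 → i=6, swap v[6],v[9] → 9 7 6 10 4 12 5 20 19 18 13 3 16
j=10: v[10]=13 ≤ 16 → i=7, swap v[7],v[10] → 9 7 6 10 4 12 5 13 19 18 20 3 16
j=11: v[11]=3 ≤ 16 → i=8, swap v[8],v[11] → 9 7 6 10 4 12 5 13 3 18 20 19 16
final swap v[9],v[12] → 9 7 6 10 4 12 5 13 3 16 20 19 18; return 9
p = 9; k-1 = 5 < 9 ⇒ left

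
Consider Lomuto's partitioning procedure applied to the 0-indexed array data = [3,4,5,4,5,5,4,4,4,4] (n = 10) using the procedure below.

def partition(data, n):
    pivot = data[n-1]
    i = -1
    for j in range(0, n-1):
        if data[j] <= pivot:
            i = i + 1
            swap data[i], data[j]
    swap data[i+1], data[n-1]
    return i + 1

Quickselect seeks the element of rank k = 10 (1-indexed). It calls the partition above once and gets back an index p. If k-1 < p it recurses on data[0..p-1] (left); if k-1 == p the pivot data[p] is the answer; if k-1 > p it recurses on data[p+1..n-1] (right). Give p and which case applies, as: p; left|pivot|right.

pivot = data[9] = 4; i = -1
j=0: data[0]=3 ≤ 4 → i=0, swap data[0],data[0] (no change) → [3,4,5,4,5,5,4,4,4,4]
j=1: data[1]=4 ≤ 4 → i=1, swap data[1],data[1] (no change) → [3,4,5,4,5,5,4,4,4,4]
j=2: data[2]=5 > 4 → no swap
j=3: data[3]=4 ≤ 4 → i=2, swap data[2],data[3] → [3,4,4,5,5,5,4,4,4,4]
j=4: data[4]=5 > 4 → no swap
j=5: data[5]=5 > 4 → no swap
j=6: data[6]=4 ≤ 4 → i=3, swap data[3],data[6] → [3,4,4,4,5,5,5,4,4,4]
j=7: data[7]=4 ≤ 4 → i=4, swap data[4],data[7] → [3,4,4,4,4,5,5,5,4,4]
j=8: data[8]=4 ≤ 4 → i=5, swap data[5],data[8] → [3,4,4,4,4,4,5,5,5,4]
final swap data[6],data[9] → [3,4,4,4,4,4,4,5,5,5]; return 6
p = 6; k-1 = 9 > 6 ⇒ right

6; right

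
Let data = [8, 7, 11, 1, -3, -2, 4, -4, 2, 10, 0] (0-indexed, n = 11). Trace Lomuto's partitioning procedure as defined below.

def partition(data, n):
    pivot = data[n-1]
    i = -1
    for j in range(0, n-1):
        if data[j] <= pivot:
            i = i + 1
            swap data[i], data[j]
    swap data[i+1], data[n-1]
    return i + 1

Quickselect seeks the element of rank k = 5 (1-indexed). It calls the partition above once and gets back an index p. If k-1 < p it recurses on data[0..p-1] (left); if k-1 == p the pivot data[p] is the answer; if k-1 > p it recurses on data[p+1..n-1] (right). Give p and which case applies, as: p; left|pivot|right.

3; right

pivot = data[10] = 0; i = -1
j=0: data[0]=8 > 0 → no swap
j=1: data[1]=7 > 0 → no swap
j=2: data[2]=11 > 0 → no swap
j=3: data[3]=1 > 0 → no swap
j=4: data[4]=-3 ≤ 0 → i=0, swap data[0],data[4] → [-3, 7, 11, 1, 8, -2, 4, -4, 2, 10, 0]
j=5: data[5]=-2 ≤ 0 → i=1, swap data[1],data[5] → [-3, -2, 11, 1, 8, 7, 4, -4, 2, 10, 0]
j=6: data[6]=4 > 0 → no swap
j=7: data[7]=-4 ≤ 0 → i=2, swap data[2],data[7] → [-3, -2, -4, 1, 8, 7, 4, 11, 2, 10, 0]
j=8: data[8]=2 > 0 → no swap
j=9: data[9]=10 > 0 → no swap
final swap data[3],data[10] → [-3, -2, -4, 0, 8, 7, 4, 11, 2, 10, 1]; return 3
p = 3; k-1 = 4 > 3 ⇒ right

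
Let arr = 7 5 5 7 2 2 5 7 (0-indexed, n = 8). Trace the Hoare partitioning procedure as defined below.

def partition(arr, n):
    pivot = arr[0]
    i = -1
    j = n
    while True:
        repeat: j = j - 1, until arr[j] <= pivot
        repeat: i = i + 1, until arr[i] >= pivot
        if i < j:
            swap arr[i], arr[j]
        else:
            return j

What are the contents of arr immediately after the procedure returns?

pivot = arr[0] = 7; i = -1, j = 8
j→7 (arr[7]=7≤7), i→0 (arr[0]=7≥7); i<j, swap → 7 5 5 7 2 2 5 7
j→6 (arr[6]=5≤7), i→3 (arr[3]=7≥7); i<j, swap → 7 5 5 5 2 2 7 7
j→5, i→6; i≥j, return j=5. arr = 7 5 5 5 2 2 7 7

7 5 5 5 2 2 7 7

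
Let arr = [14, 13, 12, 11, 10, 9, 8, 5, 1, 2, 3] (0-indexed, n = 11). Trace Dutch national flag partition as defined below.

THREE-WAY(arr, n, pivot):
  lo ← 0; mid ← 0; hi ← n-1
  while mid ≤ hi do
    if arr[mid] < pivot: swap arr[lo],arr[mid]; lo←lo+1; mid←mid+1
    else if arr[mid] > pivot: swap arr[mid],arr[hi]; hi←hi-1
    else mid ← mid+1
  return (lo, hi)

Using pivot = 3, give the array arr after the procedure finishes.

[2, 1, 3, 10, 9, 8, 5, 11, 12, 13, 14]

pivot = 3; lo=0, mid=0, hi=10
arr[mid]=14>3: swap arr[0],arr[10]; hi=9 → [3, 13, 12, 11, 10, 9, 8, 5, 1, 2, 14]
arr[mid]=3=3: mid=1
arr[mid]=13>3: swap arr[1],arr[9]; hi=8 → [3, 2, 12, 11, 10, 9, 8, 5, 1, 13, 14]
arr[mid]=2<3: swap arr[0],arr[1]; lo=1,mid=2 → [2, 3, 12, 11, 10, 9, 8, 5, 1, 13, 14]
arr[mid]=12>3: swap arr[2],arr[8]; hi=7 → [2, 3, 1, 11, 10, 9, 8, 5, 12, 13, 14]
arr[mid]=1<3: swap arr[1],arr[2]; lo=2,mid=3 → [2, 1, 3, 11, 10, 9, 8, 5, 12, 13, 14]
arr[mid]=11>3: swap arr[3],arr[7]; hi=6 → [2, 1, 3, 5, 10, 9, 8, 11, 12, 13, 14]
arr[mid]=5>3: swap arr[3],arr[6]; hi=5 → [2, 1, 3, 8, 10, 9, 5, 11, 12, 13, 14]
arr[mid]=8>3: swap arr[3],arr[5]; hi=4 → [2, 1, 3, 9, 10, 8, 5, 11, 12, 13, 14]
arr[mid]=9>3: swap arr[3],arr[4]; hi=3 → [2, 1, 3, 10, 9, 8, 5, 11, 12, 13, 14]
arr[mid]=10>3: swap arr[3],arr[3]; hi=2 → [2, 1, 3, 10, 9, 8, 5, 11, 12, 13, 14]
end: lo=2, hi=2; arr = [2, 1, 3, 10, 9, 8, 5, 11, 12, 13, 14]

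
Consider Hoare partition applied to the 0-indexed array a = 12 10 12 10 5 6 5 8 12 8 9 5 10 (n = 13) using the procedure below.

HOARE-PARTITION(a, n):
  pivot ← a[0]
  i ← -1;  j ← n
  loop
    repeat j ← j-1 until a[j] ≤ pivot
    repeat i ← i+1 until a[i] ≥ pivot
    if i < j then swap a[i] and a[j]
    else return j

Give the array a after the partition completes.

pivot=12
j stops at 12 (10), i stops at 0 (12); swap ⇒ 10 10 12 10 5 6 5 8 12 8 9 5 12
j stops at 11 (5), i stops at 2 (12); swap ⇒ 10 10 5 10 5 6 5 8 12 8 9 12 12
j stops at 10 (9), i stops at 8 (12); swap ⇒ 10 10 5 10 5 6 5 8 9 8 12 12 12
j stops at 9, i stops at 10; i≥j ⇒ return 9. a=10 10 5 10 5 6 5 8 9 8 12 12 12

10 10 5 10 5 6 5 8 9 8 12 12 12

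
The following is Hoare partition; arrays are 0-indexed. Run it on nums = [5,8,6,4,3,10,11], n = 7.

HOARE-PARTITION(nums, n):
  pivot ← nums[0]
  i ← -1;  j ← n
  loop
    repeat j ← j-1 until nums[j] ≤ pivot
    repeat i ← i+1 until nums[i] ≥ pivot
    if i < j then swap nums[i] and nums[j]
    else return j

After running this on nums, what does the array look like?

[3,4,6,8,5,10,11]

pivot=5
j stops at 4 (3), i stops at 0 (5); swap ⇒ [3,8,6,4,5,10,11]
j stops at 3 (4), i stops at 1 (8); swap ⇒ [3,4,6,8,5,10,11]
j stops at 1, i stops at 2; i≥j ⇒ return 1. nums=[3,4,6,8,5,10,11]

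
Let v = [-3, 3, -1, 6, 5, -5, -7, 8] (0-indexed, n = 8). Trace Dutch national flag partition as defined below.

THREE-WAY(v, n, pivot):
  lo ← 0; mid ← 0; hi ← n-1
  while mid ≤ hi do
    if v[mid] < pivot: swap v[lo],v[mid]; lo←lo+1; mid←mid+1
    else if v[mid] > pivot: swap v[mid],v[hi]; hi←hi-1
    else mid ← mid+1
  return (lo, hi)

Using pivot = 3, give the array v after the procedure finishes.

lo=0 mid=0 hi=7
-3<3: swap(0,0), lo=1 mid=1 ⇒ [-3, 3, -1, 6, 5, -5, -7, 8]
3=3: mid=2
-1<3: swap(1,2), lo=2 mid=3 ⇒ [-3, -1, 3, 6, 5, -5, -7, 8]
6>3: swap(3,7), hi=6 ⇒ [-3, -1, 3, 8, 5, -5, -7, 6]
8>3: swap(3,6), hi=5 ⇒ [-3, -1, 3, -7, 5, -5, 8, 6]
-7<3: swap(2,3), lo=3 mid=4 ⇒ [-3, -1, -7, 3, 5, -5, 8, 6]
5>3: swap(4,5), hi=4 ⇒ [-3, -1, -7, 3, -5, 5, 8, 6]
-5<3: swap(3,4), lo=4 mid=5 ⇒ [-3, -1, -7, -5, 3, 5, 8, 6]
done. lo=4 hi=4; v=[-3, -1, -7, -5, 3, 5, 8, 6]

[-3, -1, -7, -5, 3, 5, 8, 6]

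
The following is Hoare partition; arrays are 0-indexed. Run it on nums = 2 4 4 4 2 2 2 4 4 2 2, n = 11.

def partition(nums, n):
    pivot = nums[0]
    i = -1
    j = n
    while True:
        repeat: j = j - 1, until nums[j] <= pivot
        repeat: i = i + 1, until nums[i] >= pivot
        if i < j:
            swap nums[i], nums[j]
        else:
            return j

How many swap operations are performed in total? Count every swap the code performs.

pivot=2
j stops at 10 (2), i stops at 0 (2); swap ⇒ 2 4 4 4 2 2 2 4 4 2 2
j stops at 9 (2), i stops at 1 (4); swap ⇒ 2 2 4 4 2 2 2 4 4 4 2
j stops at 6 (2), i stops at 2 (4); swap ⇒ 2 2 2 4 2 2 4 4 4 4 2
j stops at 5 (2), i stops at 3 (4); swap ⇒ 2 2 2 2 2 4 4 4 4 4 2
j stops at 4, i stops at 4; i≥j ⇒ return 4. nums=2 2 2 2 2 4 4 4 4 4 2

4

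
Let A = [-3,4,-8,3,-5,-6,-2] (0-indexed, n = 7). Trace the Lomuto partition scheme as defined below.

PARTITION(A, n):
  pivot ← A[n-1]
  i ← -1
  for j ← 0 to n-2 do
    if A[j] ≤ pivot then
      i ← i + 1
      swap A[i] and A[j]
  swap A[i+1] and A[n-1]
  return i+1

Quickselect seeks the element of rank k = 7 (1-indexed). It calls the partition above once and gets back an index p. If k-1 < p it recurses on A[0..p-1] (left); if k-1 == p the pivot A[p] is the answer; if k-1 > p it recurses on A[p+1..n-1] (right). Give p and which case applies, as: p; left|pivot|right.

pivot=-2, i=-1
j=0: -3≤-2, i=0, swap(0,0) ⇒ [-3,4,-8,3,-5,-6,-2]
j=1: 4>-2, skip
j=2: -8≤-2, i=1, swap(1,2) ⇒ [-3,-8,4,3,-5,-6,-2]
j=3: 3>-2, skip
j=4: -5≤-2, i=2, swap(2,4) ⇒ [-3,-8,-5,3,4,-6,-2]
j=5: -6≤-2, i=3, swap(3,5) ⇒ [-3,-8,-5,-6,4,3,-2]
swap(4,6) ⇒ [-3,-8,-5,-6,-2,3,4]; return 4
p = 4; k-1 = 6 > 4 ⇒ right

4; right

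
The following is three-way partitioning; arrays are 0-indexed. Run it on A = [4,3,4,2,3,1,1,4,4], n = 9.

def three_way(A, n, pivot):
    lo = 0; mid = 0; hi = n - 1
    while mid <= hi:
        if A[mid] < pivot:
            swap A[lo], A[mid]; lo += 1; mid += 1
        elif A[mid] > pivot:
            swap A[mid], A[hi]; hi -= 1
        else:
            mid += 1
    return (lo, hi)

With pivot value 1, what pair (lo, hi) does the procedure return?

(0, 1)

lo=0 mid=0 hi=8
4>1: swap(0,8), hi=7 ⇒ [4,3,4,2,3,1,1,4,4]
4>1: swap(0,7), hi=6 ⇒ [4,3,4,2,3,1,1,4,4]
4>1: swap(0,6), hi=5 ⇒ [1,3,4,2,3,1,4,4,4]
1=1: mid=1
3>1: swap(1,5), hi=4 ⇒ [1,1,4,2,3,3,4,4,4]
1=1: mid=2
4>1: swap(2,4), hi=3 ⇒ [1,1,3,2,4,3,4,4,4]
3>1: swap(2,3), hi=2 ⇒ [1,1,2,3,4,3,4,4,4]
2>1: swap(2,2), hi=1 ⇒ [1,1,2,3,4,3,4,4,4]
done. lo=0 hi=1; A=[1,1,2,3,4,3,4,4,4]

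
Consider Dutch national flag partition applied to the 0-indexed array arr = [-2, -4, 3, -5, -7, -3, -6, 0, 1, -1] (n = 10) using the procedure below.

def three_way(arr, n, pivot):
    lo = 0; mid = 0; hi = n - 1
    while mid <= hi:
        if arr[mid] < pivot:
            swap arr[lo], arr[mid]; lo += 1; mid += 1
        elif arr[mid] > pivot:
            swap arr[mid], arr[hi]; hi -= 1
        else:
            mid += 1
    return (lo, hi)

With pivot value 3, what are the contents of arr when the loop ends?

pivot = 3; lo=0, mid=0, hi=9
arr[mid]=-2<3: swap arr[0],arr[0]; lo=1,mid=1 → [-2, -4, 3, -5, -7, -3, -6, 0, 1, -1]
arr[mid]=-4<3: swap arr[1],arr[1]; lo=2,mid=2 → [-2, -4, 3, -5, -7, -3, -6, 0, 1, -1]
arr[mid]=3=3: mid=3
arr[mid]=-5<3: swap arr[2],arr[3]; lo=3,mid=4 → [-2, -4, -5, 3, -7, -3, -6, 0, 1, -1]
arr[mid]=-7<3: swap arr[3],arr[4]; lo=4,mid=5 → [-2, -4, -5, -7, 3, -3, -6, 0, 1, -1]
arr[mid]=-3<3: swap arr[4],arr[5]; lo=5,mid=6 → [-2, -4, -5, -7, -3, 3, -6, 0, 1, -1]
arr[mid]=-6<3: swap arr[5],arr[6]; lo=6,mid=7 → [-2, -4, -5, -7, -3, -6, 3, 0, 1, -1]
arr[mid]=0<3: swap arr[6],arr[7]; lo=7,mid=8 → [-2, -4, -5, -7, -3, -6, 0, 3, 1, -1]
arr[mid]=1<3: swap arr[7],arr[8]; lo=8,mid=9 → [-2, -4, -5, -7, -3, -6, 0, 1, 3, -1]
arr[mid]=-1<3: swap arr[8],arr[9]; lo=9,mid=10 → [-2, -4, -5, -7, -3, -6, 0, 1, -1, 3]
end: lo=9, hi=9; arr = [-2, -4, -5, -7, -3, -6, 0, 1, -1, 3]

[-2, -4, -5, -7, -3, -6, 0, 1, -1, 3]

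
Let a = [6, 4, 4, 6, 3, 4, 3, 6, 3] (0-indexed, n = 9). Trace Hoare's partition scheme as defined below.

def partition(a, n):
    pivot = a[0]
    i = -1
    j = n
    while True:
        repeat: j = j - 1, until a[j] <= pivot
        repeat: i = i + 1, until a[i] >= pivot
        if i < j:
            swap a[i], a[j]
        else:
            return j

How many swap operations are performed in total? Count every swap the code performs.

2

pivot=6
j stops at 8 (3), i stops at 0 (6); swap ⇒ [3, 4, 4, 6, 3, 4, 3, 6, 6]
j stops at 7 (6), i stops at 3 (6); swap ⇒ [3, 4, 4, 6, 3, 4, 3, 6, 6]
j stops at 6, i stops at 7; i≥j ⇒ return 6. a=[3, 4, 4, 6, 3, 4, 3, 6, 6]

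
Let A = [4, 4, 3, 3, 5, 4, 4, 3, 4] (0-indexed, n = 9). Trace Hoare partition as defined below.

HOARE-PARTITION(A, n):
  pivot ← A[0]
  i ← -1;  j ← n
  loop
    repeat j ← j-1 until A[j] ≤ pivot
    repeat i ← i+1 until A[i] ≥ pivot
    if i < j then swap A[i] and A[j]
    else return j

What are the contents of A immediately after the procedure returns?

pivot = A[0] = 4; i = -1, j = 9
j→8 (A[8]=4≤4), i→0 (A[0]=4≥4); i<j, swap → [4, 4, 3, 3, 5, 4, 4, 3, 4]
j→7 (A[7]=3≤4), i→1 (A[1]=4≥4); i<j, swap → [4, 3, 3, 3, 5, 4, 4, 4, 4]
j→6 (A[6]=4≤4), i→4 (A[4]=5≥4); i<j, swap → [4, 3, 3, 3, 4, 4, 5, 4, 4]
j→5, i→5; i≥j, return j=5. A = [4, 3, 3, 3, 4, 4, 5, 4, 4]

[4, 3, 3, 3, 4, 4, 5, 4, 4]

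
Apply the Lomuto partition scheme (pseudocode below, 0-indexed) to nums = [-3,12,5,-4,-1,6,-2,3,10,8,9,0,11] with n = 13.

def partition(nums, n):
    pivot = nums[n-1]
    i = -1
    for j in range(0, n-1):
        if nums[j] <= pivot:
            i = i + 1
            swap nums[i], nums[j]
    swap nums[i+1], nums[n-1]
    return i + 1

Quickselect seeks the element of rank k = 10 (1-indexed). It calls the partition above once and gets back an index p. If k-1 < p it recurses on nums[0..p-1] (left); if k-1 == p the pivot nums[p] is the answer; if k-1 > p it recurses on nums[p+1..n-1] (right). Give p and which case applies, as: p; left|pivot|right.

11; left

pivot=11, i=-1
j=0: -3≤11, i=0, swap(0,0) ⇒ [-3,12,5,-4,-1,6,-2,3,10,8,9,0,11]
j=1: 12>11, skip
j=2: 5≤11, i=1, swap(1,2) ⇒ [-3,5,12,-4,-1,6,-2,3,10,8,9,0,11]
j=3: -4≤11, i=2, swap(2,3) ⇒ [-3,5,-4,12,-1,6,-2,3,10,8,9,0,11]
j=4: -1≤11, i=3, swap(3,4) ⇒ [-3,5,-4,-1,12,6,-2,3,10,8,9,0,11]
j=5: 6≤11, i=4, swap(4,5) ⇒ [-3,5,-4,-1,6,12,-2,3,10,8,9,0,11]
j=6: -2≤11, i=5, swap(5,6) ⇒ [-3,5,-4,-1,6,-2,12,3,10,8,9,0,11]
j=7: 3≤11, i=6, swap(6,7) ⇒ [-3,5,-4,-1,6,-2,3,12,10,8,9,0,11]
j=8: 10≤11, i=7, swap(7,8) ⇒ [-3,5,-4,-1,6,-2,3,10,12,8,9,0,11]
j=9: 8≤11, i=8, swap(8,9) ⇒ [-3,5,-4,-1,6,-2,3,10,8,12,9,0,11]
j=10: 9≤11, i=9, swap(9,10) ⇒ [-3,5,-4,-1,6,-2,3,10,8,9,12,0,11]
j=11: 0≤11, i=10, swap(10,11) ⇒ [-3,5,-4,-1,6,-2,3,10,8,9,0,12,11]
swap(11,12) ⇒ [-3,5,-4,-1,6,-2,3,10,8,9,0,11,12]; return 11
p = 11; k-1 = 9 < 11 ⇒ left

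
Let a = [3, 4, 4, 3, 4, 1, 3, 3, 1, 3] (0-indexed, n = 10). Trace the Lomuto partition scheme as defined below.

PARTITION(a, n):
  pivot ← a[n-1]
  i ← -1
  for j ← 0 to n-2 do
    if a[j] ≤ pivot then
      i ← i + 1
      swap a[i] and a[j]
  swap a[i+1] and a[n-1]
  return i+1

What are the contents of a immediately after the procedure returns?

[3, 3, 1, 3, 3, 1, 3, 4, 4, 4]

pivot=3, i=-1
j=0: 3≤3, i=0, swap(0,0) ⇒ [3, 4, 4, 3, 4, 1, 3, 3, 1, 3]
j=1: 4>3, skip
j=2: 4>3, skip
j=3: 3≤3, i=1, swap(1,3) ⇒ [3, 3, 4, 4, 4, 1, 3, 3, 1, 3]
j=4: 4>3, skip
j=5: 1≤3, i=2, swap(2,5) ⇒ [3, 3, 1, 4, 4, 4, 3, 3, 1, 3]
j=6: 3≤3, i=3, swap(3,6) ⇒ [3, 3, 1, 3, 4, 4, 4, 3, 1, 3]
j=7: 3≤3, i=4, swap(4,7) ⇒ [3, 3, 1, 3, 3, 4, 4, 4, 1, 3]
j=8: 1≤3, i=5, swap(5,8) ⇒ [3, 3, 1, 3, 3, 1, 4, 4, 4, 3]
swap(6,9) ⇒ [3, 3, 1, 3, 3, 1, 3, 4, 4, 4]; return 6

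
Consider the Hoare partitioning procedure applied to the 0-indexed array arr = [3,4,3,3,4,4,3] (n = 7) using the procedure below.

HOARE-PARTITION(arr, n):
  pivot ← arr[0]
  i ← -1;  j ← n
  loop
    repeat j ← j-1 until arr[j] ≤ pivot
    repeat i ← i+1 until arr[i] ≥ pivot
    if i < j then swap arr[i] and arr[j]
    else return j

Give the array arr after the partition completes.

pivot = arr[0] = 3; i = -1, j = 7
j→6 (arr[6]=3≤3), i→0 (arr[0]=3≥3); i<j, swap → [3,4,3,3,4,4,3]
j→3 (arr[3]=3≤3), i→1 (arr[1]=4≥3); i<j, swap → [3,3,3,4,4,4,3]
j→2, i→2; i≥j, return j=2. arr = [3,3,3,4,4,4,3]

[3,3,3,4,4,4,3]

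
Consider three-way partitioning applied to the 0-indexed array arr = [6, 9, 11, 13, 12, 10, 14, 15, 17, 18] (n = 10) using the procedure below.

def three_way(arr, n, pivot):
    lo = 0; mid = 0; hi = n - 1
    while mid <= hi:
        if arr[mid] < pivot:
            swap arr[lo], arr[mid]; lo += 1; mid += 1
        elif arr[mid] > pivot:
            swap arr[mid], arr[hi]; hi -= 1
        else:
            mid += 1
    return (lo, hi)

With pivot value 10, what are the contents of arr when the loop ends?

[6, 9, 10, 12, 13, 14, 15, 17, 18, 11]

lo=0 mid=0 hi=9
6<10: swap(0,0), lo=1 mid=1 ⇒ [6, 9, 11, 13, 12, 10, 14, 15, 17, 18]
9<10: swap(1,1), lo=2 mid=2 ⇒ [6, 9, 11, 13, 12, 10, 14, 15, 17, 18]
11>10: swap(2,9), hi=8 ⇒ [6, 9, 18, 13, 12, 10, 14, 15, 17, 11]
18>10: swap(2,8), hi=7 ⇒ [6, 9, 17, 13, 12, 10, 14, 15, 18, 11]
17>10: swap(2,7), hi=6 ⇒ [6, 9, 15, 13, 12, 10, 14, 17, 18, 11]
15>10: swap(2,6), hi=5 ⇒ [6, 9, 14, 13, 12, 10, 15, 17, 18, 11]
14>10: swap(2,5), hi=4 ⇒ [6, 9, 10, 13, 12, 14, 15, 17, 18, 11]
10=10: mid=3
13>10: swap(3,4), hi=3 ⇒ [6, 9, 10, 12, 13, 14, 15, 17, 18, 11]
12>10: swap(3,3), hi=2 ⇒ [6, 9, 10, 12, 13, 14, 15, 17, 18, 11]
done. lo=2 hi=2; arr=[6, 9, 10, 12, 13, 14, 15, 17, 18, 11]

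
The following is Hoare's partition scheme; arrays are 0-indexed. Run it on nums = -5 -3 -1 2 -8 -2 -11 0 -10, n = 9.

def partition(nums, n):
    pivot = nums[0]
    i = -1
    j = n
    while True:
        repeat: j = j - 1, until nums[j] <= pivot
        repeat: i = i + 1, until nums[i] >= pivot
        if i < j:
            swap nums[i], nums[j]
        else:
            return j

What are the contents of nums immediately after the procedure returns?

-10 -11 -8 2 -1 -2 -3 0 -5

pivot = nums[0] = -5; i = -1, j = 9
j→8 (nums[8]=-10≤-5), i→0 (nums[0]=-5≥-5); i<j, swap → -10 -3 -1 2 -8 -2 -11 0 -5
j→6 (nums[6]=-11≤-5), i→1 (nums[1]=-3≥-5); i<j, swap → -10 -11 -1 2 -8 -2 -3 0 -5
j→4 (nums[4]=-8≤-5), i→2 (nums[2]=-1≥-5); i<j, swap → -10 -11 -8 2 -1 -2 -3 0 -5
j→2, i→3; i≥j, return j=2. nums = -10 -11 -8 2 -1 -2 -3 0 -5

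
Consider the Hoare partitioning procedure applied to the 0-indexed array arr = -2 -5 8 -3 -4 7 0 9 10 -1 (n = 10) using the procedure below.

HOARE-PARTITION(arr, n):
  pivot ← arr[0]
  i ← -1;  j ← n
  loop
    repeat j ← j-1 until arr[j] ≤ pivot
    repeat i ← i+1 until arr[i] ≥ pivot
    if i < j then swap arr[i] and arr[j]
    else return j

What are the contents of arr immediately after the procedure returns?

pivot = arr[0] = -2; i = -1, j = 10
j→4 (arr[4]=-4≤-2), i→0 (arr[0]=-2≥-2); i<j, swap → -4 -5 8 -3 -2 7 0 9 10 -1
j→3 (arr[3]=-3≤-2), i→2 (arr[2]=8≥-2); i<j, swap → -4 -5 -3 8 -2 7 0 9 10 -1
j→2, i→3; i≥j, return j=2. arr = -4 -5 -3 8 -2 7 0 9 10 -1

-4 -5 -3 8 -2 7 0 9 10 -1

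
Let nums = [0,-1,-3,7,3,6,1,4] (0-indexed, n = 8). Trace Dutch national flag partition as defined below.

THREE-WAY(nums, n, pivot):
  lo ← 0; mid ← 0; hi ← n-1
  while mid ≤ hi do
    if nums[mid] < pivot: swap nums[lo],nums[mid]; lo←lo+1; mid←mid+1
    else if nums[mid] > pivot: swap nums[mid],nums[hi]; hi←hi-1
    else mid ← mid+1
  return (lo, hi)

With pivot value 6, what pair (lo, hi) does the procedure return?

(6, 6)

lo=0 mid=0 hi=7
0<6: swap(0,0), lo=1 mid=1 ⇒ [0,-1,-3,7,3,6,1,4]
-1<6: swap(1,1), lo=2 mid=2 ⇒ [0,-1,-3,7,3,6,1,4]
-3<6: swap(2,2), lo=3 mid=3 ⇒ [0,-1,-3,7,3,6,1,4]
7>6: swap(3,7), hi=6 ⇒ [0,-1,-3,4,3,6,1,7]
4<6: swap(3,3), lo=4 mid=4 ⇒ [0,-1,-3,4,3,6,1,7]
3<6: swap(4,4), lo=5 mid=5 ⇒ [0,-1,-3,4,3,6,1,7]
6=6: mid=6
1<6: swap(5,6), lo=6 mid=7 ⇒ [0,-1,-3,4,3,1,6,7]
done. lo=6 hi=6; nums=[0,-1,-3,4,3,1,6,7]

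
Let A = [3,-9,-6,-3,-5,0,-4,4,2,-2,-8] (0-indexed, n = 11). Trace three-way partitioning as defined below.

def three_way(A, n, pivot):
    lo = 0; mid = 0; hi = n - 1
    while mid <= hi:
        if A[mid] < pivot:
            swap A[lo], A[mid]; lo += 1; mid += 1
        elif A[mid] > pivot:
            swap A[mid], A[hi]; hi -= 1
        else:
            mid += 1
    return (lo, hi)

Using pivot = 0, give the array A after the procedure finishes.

[-8,-9,-6,-3,-5,-4,-2,0,2,4,3]

pivot = 0; lo=0, mid=0, hi=10
A[mid]=3>0: swap A[0],A[10]; hi=9 → [-8,-9,-6,-3,-5,0,-4,4,2,-2,3]
A[mid]=-8<0: swap A[0],A[0]; lo=1,mid=1 → [-8,-9,-6,-3,-5,0,-4,4,2,-2,3]
A[mid]=-9<0: swap A[1],A[1]; lo=2,mid=2 → [-8,-9,-6,-3,-5,0,-4,4,2,-2,3]
A[mid]=-6<0: swap A[2],A[2]; lo=3,mid=3 → [-8,-9,-6,-3,-5,0,-4,4,2,-2,3]
A[mid]=-3<0: swap A[3],A[3]; lo=4,mid=4 → [-8,-9,-6,-3,-5,0,-4,4,2,-2,3]
A[mid]=-5<0: swap A[4],A[4]; lo=5,mid=5 → [-8,-9,-6,-3,-5,0,-4,4,2,-2,3]
A[mid]=0=0: mid=6
A[mid]=-4<0: swap A[5],A[6]; lo=6,mid=7 → [-8,-9,-6,-3,-5,-4,0,4,2,-2,3]
A[mid]=4>0: swap A[7],A[9]; hi=8 → [-8,-9,-6,-3,-5,-4,0,-2,2,4,3]
A[mid]=-2<0: swap A[6],A[7]; lo=7,mid=8 → [-8,-9,-6,-3,-5,-4,-2,0,2,4,3]
A[mid]=2>0: swap A[8],A[8]; hi=7 → [-8,-9,-6,-3,-5,-4,-2,0,2,4,3]
end: lo=7, hi=7; A = [-8,-9,-6,-3,-5,-4,-2,0,2,4,3]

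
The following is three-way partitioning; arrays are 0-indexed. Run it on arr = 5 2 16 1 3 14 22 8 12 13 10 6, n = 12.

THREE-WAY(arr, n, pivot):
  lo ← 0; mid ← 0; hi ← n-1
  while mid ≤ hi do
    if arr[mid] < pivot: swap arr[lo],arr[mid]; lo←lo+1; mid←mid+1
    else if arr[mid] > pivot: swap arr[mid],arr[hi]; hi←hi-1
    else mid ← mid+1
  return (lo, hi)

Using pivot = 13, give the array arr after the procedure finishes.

5 2 6 1 3 10 8 12 13 22 14 16

pivot = 13; lo=0, mid=0, hi=11
arr[mid]=5<13: swap arr[0],arr[0]; lo=1,mid=1 → 5 2 16 1 3 14 22 8 12 13 10 6
arr[mid]=2<13: swap arr[1],arr[1]; lo=2,mid=2 → 5 2 16 1 3 14 22 8 12 13 10 6
arr[mid]=16>13: swap arr[2],arr[11]; hi=10 → 5 2 6 1 3 14 22 8 12 13 10 16
arr[mid]=6<13: swap arr[2],arr[2]; lo=3,mid=3 → 5 2 6 1 3 14 22 8 12 13 10 16
arr[mid]=1<13: swap arr[3],arr[3]; lo=4,mid=4 → 5 2 6 1 3 14 22 8 12 13 10 16
arr[mid]=3<13: swap arr[4],arr[4]; lo=5,mid=5 → 5 2 6 1 3 14 22 8 12 13 10 16
arr[mid]=14>13: swap arr[5],arr[10]; hi=9 → 5 2 6 1 3 10 22 8 12 13 14 16
arr[mid]=10<13: swap arr[5],arr[5]; lo=6,mid=6 → 5 2 6 1 3 10 22 8 12 13 14 16
arr[mid]=22>13: swap arr[6],arr[9]; hi=8 → 5 2 6 1 3 10 13 8 12 22 14 16
arr[mid]=13=13: mid=7
arr[mid]=8<13: swap arr[6],arr[7]; lo=7,mid=8 → 5 2 6 1 3 10 8 13 12 22 14 16
arr[mid]=12<13: swap arr[7],arr[8]; lo=8,mid=9 → 5 2 6 1 3 10 8 12 13 22 14 16
end: lo=8, hi=8; arr = 5 2 6 1 3 10 8 12 13 22 14 16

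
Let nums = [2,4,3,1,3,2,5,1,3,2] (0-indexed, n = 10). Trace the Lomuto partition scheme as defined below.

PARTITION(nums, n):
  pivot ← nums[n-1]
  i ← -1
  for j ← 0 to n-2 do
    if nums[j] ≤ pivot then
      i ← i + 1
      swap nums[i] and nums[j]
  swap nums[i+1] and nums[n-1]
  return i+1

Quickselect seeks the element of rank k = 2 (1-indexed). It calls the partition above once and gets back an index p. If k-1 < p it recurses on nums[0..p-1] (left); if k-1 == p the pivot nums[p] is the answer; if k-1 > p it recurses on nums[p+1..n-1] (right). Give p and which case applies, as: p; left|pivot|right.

4; left

pivot=2, i=-1
j=0: 2≤2, i=0, swap(0,0) ⇒ [2,4,3,1,3,2,5,1,3,2]
j=1: 4>2, skip
j=2: 3>2, skip
j=3: 1≤2, i=1, swap(1,3) ⇒ [2,1,3,4,3,2,5,1,3,2]
j=4: 3>2, skip
j=5: 2≤2, i=2, swap(2,5) ⇒ [2,1,2,4,3,3,5,1,3,2]
j=6: 5>2, skip
j=7: 1≤2, i=3, swap(3,7) ⇒ [2,1,2,1,3,3,5,4,3,2]
j=8: 3>2, skip
swap(4,9) ⇒ [2,1,2,1,2,3,5,4,3,3]; return 4
p = 4; k-1 = 1 < 4 ⇒ left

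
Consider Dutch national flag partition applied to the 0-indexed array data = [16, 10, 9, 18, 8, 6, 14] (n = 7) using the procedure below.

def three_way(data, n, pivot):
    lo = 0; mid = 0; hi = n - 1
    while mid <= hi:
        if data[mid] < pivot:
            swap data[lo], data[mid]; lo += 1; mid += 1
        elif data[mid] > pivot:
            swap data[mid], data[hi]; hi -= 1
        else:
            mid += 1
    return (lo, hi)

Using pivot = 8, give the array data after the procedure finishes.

[6, 8, 18, 9, 10, 14, 16]

lo=0 mid=0 hi=6
16>8: swap(0,6), hi=5 ⇒ [14, 10, 9, 18, 8, 6, 16]
14>8: swap(0,5), hi=4 ⇒ [6, 10, 9, 18, 8, 14, 16]
6<8: swap(0,0), lo=1 mid=1 ⇒ [6, 10, 9, 18, 8, 14, 16]
10>8: swap(1,4), hi=3 ⇒ [6, 8, 9, 18, 10, 14, 16]
8=8: mid=2
9>8: swap(2,3), hi=2 ⇒ [6, 8, 18, 9, 10, 14, 16]
18>8: swap(2,2), hi=1 ⇒ [6, 8, 18, 9, 10, 14, 16]
done. lo=1 hi=1; data=[6, 8, 18, 9, 10, 14, 16]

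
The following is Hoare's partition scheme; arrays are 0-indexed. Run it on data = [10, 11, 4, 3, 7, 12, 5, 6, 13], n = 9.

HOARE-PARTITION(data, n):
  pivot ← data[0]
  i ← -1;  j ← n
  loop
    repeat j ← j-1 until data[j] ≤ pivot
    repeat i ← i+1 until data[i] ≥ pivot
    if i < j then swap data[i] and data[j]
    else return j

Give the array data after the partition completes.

pivot = data[0] = 10; i = -1, j = 9
j→7 (data[7]=6≤10), i→0 (data[0]=10≥10); i<j, swap → [6, 11, 4, 3, 7, 12, 5, 10, 13]
j→6 (data[6]=5≤10), i→1 (data[1]=11≥10); i<j, swap → [6, 5, 4, 3, 7, 12, 11, 10, 13]
j→4, i→5; i≥j, return j=4. data = [6, 5, 4, 3, 7, 12, 11, 10, 13]

[6, 5, 4, 3, 7, 12, 11, 10, 13]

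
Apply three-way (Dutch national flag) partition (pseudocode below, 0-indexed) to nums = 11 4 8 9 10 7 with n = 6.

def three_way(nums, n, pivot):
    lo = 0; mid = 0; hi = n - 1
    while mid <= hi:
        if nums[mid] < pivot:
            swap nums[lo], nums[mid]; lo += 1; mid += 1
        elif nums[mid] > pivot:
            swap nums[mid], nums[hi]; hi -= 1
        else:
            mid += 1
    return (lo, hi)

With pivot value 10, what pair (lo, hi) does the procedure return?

lo=0 mid=0 hi=5
11>10: swap(0,5), hi=4 ⇒ 7 4 8 9 10 11
7<10: swap(0,0), lo=1 mid=1 ⇒ 7 4 8 9 10 11
4<10: swap(1,1), lo=2 mid=2 ⇒ 7 4 8 9 10 11
8<10: swap(2,2), lo=3 mid=3 ⇒ 7 4 8 9 10 11
9<10: swap(3,3), lo=4 mid=4 ⇒ 7 4 8 9 10 11
10=10: mid=5
done. lo=4 hi=4; nums=7 4 8 9 10 11

(4, 4)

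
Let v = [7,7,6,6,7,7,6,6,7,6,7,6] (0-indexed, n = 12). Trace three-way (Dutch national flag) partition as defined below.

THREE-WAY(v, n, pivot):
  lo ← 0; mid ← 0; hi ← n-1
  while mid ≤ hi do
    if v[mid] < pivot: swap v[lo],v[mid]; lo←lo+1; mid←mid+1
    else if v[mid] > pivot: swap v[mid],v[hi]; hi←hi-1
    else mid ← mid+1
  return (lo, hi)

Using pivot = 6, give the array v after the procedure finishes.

[6,6,6,6,6,6,7,7,7,7,7,7]

pivot = 6; lo=0, mid=0, hi=11
v[mid]=7>6: swap v[0],v[11]; hi=10 → [6,7,6,6,7,7,6,6,7,6,7,7]
v[mid]=6=6: mid=1
v[mid]=7>6: swap v[1],v[10]; hi=9 → [6,7,6,6,7,7,6,6,7,6,7,7]
v[mid]=7>6: swap v[1],v[9]; hi=8 → [6,6,6,6,7,7,6,6,7,7,7,7]
v[mid]=6=6: mid=2
v[mid]=6=6: mid=3
v[mid]=6=6: mid=4
v[mid]=7>6: swap v[4],v[8]; hi=7 → [6,6,6,6,7,7,6,6,7,7,7,7]
v[mid]=7>6: swap v[4],v[7]; hi=6 → [6,6,6,6,6,7,6,7,7,7,7,7]
v[mid]=6=6: mid=5
v[mid]=7>6: swap v[5],v[6]; hi=5 → [6,6,6,6,6,6,7,7,7,7,7,7]
v[mid]=6=6: mid=6
end: lo=0, hi=5; v = [6,6,6,6,6,6,7,7,7,7,7,7]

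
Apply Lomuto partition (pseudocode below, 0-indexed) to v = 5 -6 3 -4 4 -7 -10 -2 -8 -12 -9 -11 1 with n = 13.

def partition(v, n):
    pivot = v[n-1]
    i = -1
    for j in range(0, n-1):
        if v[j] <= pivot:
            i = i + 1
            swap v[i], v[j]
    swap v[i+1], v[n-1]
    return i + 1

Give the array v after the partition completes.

-6 -4 -7 -10 -2 -8 -12 -9 -11 1 4 3 5

pivot = v[12] = 1; i = -1
j=0: v[0]=5 > 1 → no swap
j=1: v[1]=-6 ≤ 1 → i=0, swap v[0],v[1] → -6 5 3 -4 4 -7 -10 -2 -8 -12 -9 -11 1
j=2: v[2]=3 > 1 → no swap
j=3: v[3]=-4 ≤ 1 → i=1, swap v[1],v[3] → -6 -4 3 5 4 -7 -10 -2 -8 -12 -9 -11 1
j=4: v[4]=4 > 1 → no swap
j=5: v[5]=-7 ≤ 1 → i=2, swap v[2],v[5] → -6 -4 -7 5 4 3 -10 -2 -8 -12 -9 -11 1
j=6: v[6]=-10 ≤ 1 → i=3, swap v[3],v[6] → -6 -4 -7 -10 4 3 5 -2 -8 -12 -9 -11 1
j=7: v[7]=-2 ≤ 1 → i=4, swap v[4],v[7] → -6 -4 -7 -10 -2 3 5 4 -8 -12 -9 -11 1
j=8: v[8]=-8 ≤ 1 → i=5, swap v[5],v[8] → -6 -4 -7 -10 -2 -8 5 4 3 -12 -9 -11 1
j=9: v[9]=-12 ≤ 1 → i=6, swap v[6],v[9] → -6 -4 -7 -10 -2 -8 -12 4 3 5 -9 -11 1
j=10: v[10]=-9 ≤ 1 → i=7, swap v[7],v[10] → -6 -4 -7 -10 -2 -8 -12 -9 3 5 4 -11 1
j=11: v[11]=-11 ≤ 1 → i=8, swap v[8],v[11] → -6 -4 -7 -10 -2 -8 -12 -9 -11 5 4 3 1
final swap v[9],v[12] → -6 -4 -7 -10 -2 -8 -12 -9 -11 1 4 3 5; return 9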